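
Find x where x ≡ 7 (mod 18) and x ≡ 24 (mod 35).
619

Using Chinese Remainder Theorem:
M = 18 × 35 = 630
M1 = 35, M2 = 18
y1 = 35^(-1) mod 18 = 17
y2 = 18^(-1) mod 35 = 2
x = (7×35×17 + 24×18×2) mod 630 = 619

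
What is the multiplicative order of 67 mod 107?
106

107 is prime, so ord(67) divides φ(107) = 106.
Divisors of 106: 1, 2, 53, 106.
Repeated squaring: 67^1 ≡ 67, 67^2 ≡ 102, 67^4 ≡ 25, 67^8 ≡ 90, 67^16 ≡ 75, 67^32 ≡ 61, 67^64 ≡ 83 (mod 107).
Test 67^d mod 107 for each divisor d in increasing order:
67^1 ≡ 67
67^2 ≡ 102
67^53 = 67^32·67^16·67^4·67^1 ≡ 106
67^106 = 67^64·67^32·67^8·67^2 ≡ 1  ← first divisor giving 1
The order is 106.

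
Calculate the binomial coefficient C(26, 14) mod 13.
0

Using Lucas' theorem:
Write n=26 and k=14 in base 13:
n in base 13: [2, 0]
k in base 13: [1, 1]
C(26,14) mod 13 = ∏ C(n_i, k_i) mod 13
Digit binomials (mod 13): C(2,1) = 2; C(0,1) = 0 (k_i > n_i)
Product: 2 × 0 = 0 ≡ 0 (mod 13)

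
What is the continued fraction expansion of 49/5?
[9; 1, 4]

Euclidean algorithm steps:
49 = 9 × 5 + 4
5 = 1 × 4 + 1
4 = 4 × 1 + 0
Continued fraction: [9; 1, 4]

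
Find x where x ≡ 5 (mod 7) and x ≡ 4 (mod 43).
47

Using Chinese Remainder Theorem:
M = 7 × 43 = 301
M1 = 43, M2 = 7
y1 = 43^(-1) mod 7 = 1
y2 = 7^(-1) mod 43 = 37
x = (5×43×1 + 4×7×37) mod 301 = 47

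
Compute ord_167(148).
166

167 is prime, so ord(148) divides φ(167) = 166.
Divisors of 166: 1, 2, 83, 166.
Repeated squaring: 148^1 ≡ 148, 148^2 ≡ 27, 148^4 ≡ 61, 148^8 ≡ 47, 148^16 ≡ 38, 148^32 ≡ 108, 148^64 ≡ 141, 148^128 ≡ 8 (mod 167).
Test 148^d mod 167 for each divisor d in increasing order:
148^1 ≡ 148
148^2 ≡ 27
148^83 = 148^64·148^16·148^2·148^1 ≡ 166
148^166 = 148^128·148^32·148^4·148^2 ≡ 1  ← first divisor giving 1
The order is 166.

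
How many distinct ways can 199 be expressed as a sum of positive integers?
3646072432125

p(n) counts ways to write n as a sum of positive integers (order ignored).
Euler's pentagonal recurrence: p(k) = p(k-1) + p(k-2) - p(k-5) - p(k-7) + p(k-12) + p(k-15) - ... (offsets j(3j∓1)/2, signs ++--, p(0)=1, p(<0)=0).
DP table for k = 0..198: p(0)=1, p(1)=1, p(2)=2, p(3)=3, p(4)=5, p(5)=7, p(6)=11, p(7)=15, p(8)=22, p(9)=30, p(10)=42, p(11)=56, p(12)=77, p(13)=101, p(14)=135, p(15)=176, p(16)=231, p(17)=297, p(18)=385, p(19)=490, p(20)=627, p(21)=792, p(22)=1002, p(23)=1255, p(24)=1575, p(25)=1958, p(26)=2436, p(27)=3010, p(28)=3718, p(29)=4565, p(30)=5604, p(31)=6842, p(32)=8349, p(33)=10143, p(34)=12310, p(35)=14883, p(36)=17977, p(37)=21637, p(38)=26015, p(39)=31185, p(40)=37338, p(41)=44583, p(42)=53174, p(43)=63261, p(44)=75175, p(45)=89134, p(46)=105558, p(47)=124754, p(48)=147273, p(49)=173525, p(50)=204226, p(51)=239943, p(52)=281589, p(53)=329931, p(54)=386155, p(55)=451276, p(56)=526823, p(57)=614154, p(58)=715220, p(59)=831820, p(60)=966467, p(61)=1121505, p(62)=1300156, p(63)=1505499, p(64)=1741630, p(65)=2012558, p(66)=2323520, p(67)=2679689, p(68)=3087735, p(69)=3554345, p(70)=4087968, p(71)=4697205, p(72)=5392783, p(73)=6185689, p(74)=7089500, p(75)=8118264, p(76)=9289091, p(77)=10619863, p(78)=12132164, p(79)=13848650, p(80)=15796476, p(81)=18004327, p(82)=20506255, p(83)=23338469, p(84)=26543660, p(85)=30167357, p(86)=34262962, p(87)=38887673, p(88)=44108109, p(89)=49995925, p(90)=56634173, p(91)=64112359, p(92)=72533807, p(93)=82010177, p(94)=92669720, p(95)=104651419, p(96)=118114304, p(97)=133230930, p(98)=150198136, p(99)=169229875, p(100)=190569292, p(101)=214481126, p(102)=241265379, p(103)=271248950, p(104)=304801365, p(105)=342325709, p(106)=384276336, p(107)=431149389, p(108)=483502844, p(109)=541946240, p(110)=607163746, p(111)=679903203, p(112)=761002156, p(113)=851376628, p(114)=952050665, p(115)=1064144451, p(116)=1188908248, p(117)=1327710076, p(118)=1482074143, p(119)=1653668665, p(120)=1844349560, p(121)=2056148051, p(122)=2291320912, p(123)=2552338241, p(124)=2841940500, p(125)=3163127352, p(126)=3519222692, p(127)=3913864295, p(128)=4351078600, p(129)=4835271870, p(130)=5371315400, p(131)=5964539504, p(132)=6620830889, p(133)=7346629512, p(134)=8149040695, p(135)=9035836076, p(136)=10015581680, p(137)=11097645016, p(138)=12292341831, p(139)=13610949895, p(140)=15065878135, p(141)=16670689208, p(142)=18440293320, p(143)=20390982757, p(144)=22540654445, p(145)=24908858009, p(146)=27517052599, p(147)=30388671978, p(148)=33549419497, p(149)=37027355200, p(150)=40853235313, p(151)=45060624582, p(152)=49686288421, p(153)=54770336324, p(154)=60356673280, p(155)=66493182097, p(156)=73232243759, p(157)=80630964769, p(158)=88751778802, p(159)=97662728555, p(160)=107438159466, p(161)=118159068427, p(162)=129913904637, p(163)=142798995930, p(164)=156919475295, p(165)=172389800255, p(166)=189334822579, p(167)=207890420102, p(168)=228204732751, p(169)=250438925115, p(170)=274768617130, p(171)=301384802048, p(172)=330495499613, p(173)=362326859895, p(174)=397125074750, p(175)=435157697830, p(176)=476715857290, p(177)=522115831195, p(178)=571701605655, p(179)=625846753120, p(180)=684957390936, p(181)=749474411781, p(182)=819876908323, p(183)=896684817527, p(184)=980462880430, p(185)=1071823774337, p(186)=1171432692373, p(187)=1280011042268, p(188)=1398341745571, p(189)=1527273599625, p(190)=1667727404093, p(191)=1820701100652, p(192)=1987276856363, p(193)=2168627105469, p(194)=2366022741845, p(195)=2580840212973, p(196)=2814570987591, p(197)=3068829878530, p(198)=3345365983698.
Final step: p(199) = p(198) + p(197) - p(194) - p(192) + p(187) + p(184) - p(177) - p(173) + p(164) + p(159) - p(148) - p(142) + p(129) + p(122) - p(107) - p(99) + p(82) + p(73) - p(54) - p(44) + p(23) + p(12)
= 3345365983698 + 3068829878530 - 2366022741845 - 1987276856363 + 1280011042268 + 980462880430 - 522115831195 - 362326859895 + 156919475295 + 97662728555 - 33549419497 - 18440293320 + 4835271870 + 2291320912 - 431149389 - 169229875 + 20506255 + 6185689 - 386155 - 75175 + 1255 + 77
= 3646072432125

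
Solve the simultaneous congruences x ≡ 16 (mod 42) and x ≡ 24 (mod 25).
1024

Using Chinese Remainder Theorem:
M = 42 × 25 = 1050
M1 = 25, M2 = 42
y1 = 25^(-1) mod 42 = 37
y2 = 42^(-1) mod 25 = 3
x = (16×25×37 + 24×42×3) mod 1050 = 1024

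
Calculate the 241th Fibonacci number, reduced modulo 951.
556

Matrix identity: Q^n = [[F_(n+1), F_n], [F_n, F_(n-1)]] with Q = [[1,1],[1,0]].
n = 241 = 11110001₂. Square-and-multiply, entries mod 951:
Q^1 = [[1,1],[1,0]]
Q^3 = (Q^1)²·Q = [[3,2],[2,1]]
Q^7 = (Q^3)²·Q = [[21,13],[13,8]]
Q^15 = (Q^7)²·Q = [[36,610],[610,377]]
Q^30 = (Q^15)² = [[604,866],[866,689]]
Q^60 = (Q^30)² = [[200,411],[411,740]]
Q^120 = (Q^60)² = [[652,234],[234,418]]
Q^241 = (Q^120)²·Q = [[823,556],[556,267]]
F_241 mod 951 = Q^241[0][1] = 556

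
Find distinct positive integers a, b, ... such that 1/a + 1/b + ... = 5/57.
1/12 + 1/228

Greedy algorithm:
5/57: ceiling(57/5) = 12, use 1/12
1/228: ceiling(228/1) = 228, use 1/228
Result: 5/57 = 1/12 + 1/228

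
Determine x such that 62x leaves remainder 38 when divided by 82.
x ≡ 35 (mod 41)

gcd(62, 82) = 2, which divides 38, so solutions exist.
Divide through by 2: 31x ≡ 19 (mod 41).
Find 31^(-1) mod 41 by the extended Euclidean algorithm:
41 = 1 × 31 + 10  ⟹  10 = (1)·41 + (-1)·31
31 = 3 × 10 + 1  ⟹  1 = (-3)·41 + (4)·31
So (4)·31 ≡ 1 (mod 41), i.e. 31^(-1) ≡ 4 (mod 41).
x ≡ 4 × 19 = 76 ≡ 35 (mod 41).
Check: 62 × 35 = 2170 ≡ 38 (mod 82).
x ≡ 35 (mod 41), giving 2 solutions mod 82.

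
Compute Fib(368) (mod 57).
21

Matrix identity: Q^n = [[F_(n+1), F_n], [F_n, F_(n-1)]] with Q = [[1,1],[1,0]].
n = 368 = 101110000₂. Square-and-multiply, entries mod 57:
Q^1 = [[1,1],[1,0]]
Q^2 = (Q^1)² = [[2,1],[1,1]]
Q^5 = (Q^2)²·Q = [[8,5],[5,3]]
Q^11 = (Q^5)²·Q = [[30,32],[32,55]]
Q^23 = (Q^11)²·Q = [[27,43],[43,41]]
Q^46 = (Q^23)² = [[13,17],[17,53]]
Q^92 = (Q^46)² = [[2,39],[39,20]]
Q^184 = (Q^92)² = [[43,3],[3,40]]
Q^368 = (Q^184)² = [[34,21],[21,13]]
F_368 mod 57 = Q^368[0][1] = 21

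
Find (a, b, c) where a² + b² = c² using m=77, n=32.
(4905, 4928, 6953)

Euclid's formula: a = m² - n², b = 2mn, c = m² + n²
m = 77, n = 32
a = 77² - 32² = 5929 - 1024 = 4905
b = 2 × 77 × 32 = 4928
c = 77² + 32² = 5929 + 1024 = 6953
Verification: 4905² + 4928² = 24059025 + 24285184 = 48344209 = 6953² ✓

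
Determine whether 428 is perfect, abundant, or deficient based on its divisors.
deficient

Proper divisors of 428: sum = 1 + 2 + 4 + 107 + 214 = 328
Since 328 < 428, 428 is deficient.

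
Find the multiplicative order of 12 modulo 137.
136

137 is prime, so ord(12) divides φ(137) = 136.
Divisors of 136: 1, 2, 4, 8, 17, 34, 68, 136.
Repeated squaring: 12^1 ≡ 12, 12^2 ≡ 7, 12^4 ≡ 49, 12^8 ≡ 72, 12^16 ≡ 115, 12^32 ≡ 73, 12^64 ≡ 123, 12^128 ≡ 59 (mod 137).
Test 12^d mod 137 for each divisor d in increasing order:
12^1 ≡ 12
12^2 ≡ 7
12^4 ≡ 49
12^8 ≡ 72
12^17 = 12^16·12^1 ≡ 10
12^34 = 12^32·12^2 ≡ 100
12^68 = 12^64·12^4 ≡ 136
12^136 = 12^128·12^8 ≡ 1  ← first divisor giving 1
The order is 136.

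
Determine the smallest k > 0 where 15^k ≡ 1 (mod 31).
10

31 is prime, so ord(15) divides φ(31) = 30.
Divisors of 30: 1, 2, 3, 5, 6, 10, 15, 30.
Repeated squaring: 15^1 ≡ 15, 15^2 ≡ 8, 15^4 ≡ 2, 15^8 ≡ 4, 15^16 ≡ 16 (mod 31).
Test 15^d mod 31 for each divisor d in increasing order:
15^1 ≡ 15
15^2 ≡ 8
15^3 = 15^2·15^1 ≡ 27
15^5 = 15^4·15^1 ≡ 30
15^6 = 15^4·15^2 ≡ 16
15^10 = 15^8·15^2 ≡ 1  ← first divisor giving 1
The order is 10.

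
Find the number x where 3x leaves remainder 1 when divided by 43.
29

gcd(3, 43) = 1, so the inverse exists.
Extended Euclidean algorithm on (43, 3):
43 = 14 × 3 + 1  ⟹  1 = (1)·43 + (-14)·3
So (-14)·3 ≡ 1 (mod 43), i.e. 3^(-1) ≡ -14 ≡ 29 (mod 43).
Check: 3 × 29 = 87 ≡ 1 (mod 43)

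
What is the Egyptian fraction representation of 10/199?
1/20 + 1/3980

Greedy algorithm:
10/199: ceiling(199/10) = 20, use 1/20
1/3980: ceiling(3980/1) = 3980, use 1/3980
Result: 10/199 = 1/20 + 1/3980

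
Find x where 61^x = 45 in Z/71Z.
60

Baby-step giant-step with step n = ⌈√71⌉ = 9.
Baby steps 61^j mod 71 (j:value) for j=0..8: 0:1, 1:61, 2:29, 3:65, 4:60, 5:39, 6:36, 7:66, 8:50.
Giant-step multiplier: 61^(-9) ≡ 61^(70-9) = 61^61 ≡ 47 (mod 71).
Giant steps γ_i = 45·47^i mod 71: γ_0=45, γ_1=56, γ_2=5, γ_3=22, γ_4=40, γ_5=34, γ_6=36 (in table at j=6).
x = i·n + j = 6·9 + 6 = 60.
Check: 61^60 ≡ 45 (mod 71).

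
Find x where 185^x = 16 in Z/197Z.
60

Baby-step giant-step with step n = ⌈√197⌉ = 15.
Baby steps 185^j mod 197 (j:value) for j=0..14: 0:1, 1:185, 2:144, 3:45, 4:51, 5:176, 6:55, 7:128, 8:40, 9:111, 10:47, 11:27, 12:70, 13:145, 14:33.
Giant-step multiplier: 185^(-15) ≡ 185^(196-15) = 185^181 ≡ 98 (mod 197).
Giant steps γ_i = 16·98^i mod 197: γ_0=16, γ_1=189, γ_2=4, γ_3=195, γ_4=1 (in table at j=0).
x = i·n + j = 4·15 + 0 = 60.
Check: 185^60 ≡ 16 (mod 197).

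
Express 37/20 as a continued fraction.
[1; 1, 5, 1, 2]

Euclidean algorithm steps:
37 = 1 × 20 + 17
20 = 1 × 17 + 3
17 = 5 × 3 + 2
3 = 1 × 2 + 1
2 = 2 × 1 + 0
Continued fraction: [1; 1, 5, 1, 2]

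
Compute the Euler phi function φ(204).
64

204 = 2^2 × 3 × 17
φ(n) = n × ∏(1 - 1/p) for each prime p dividing n
φ(204) = 204 × (1 - 1/2) × (1 - 1/3) × (1 - 1/17) = 64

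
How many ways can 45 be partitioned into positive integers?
89134

p(n) counts ways to write n as a sum of positive integers (order ignored).
Euler's pentagonal recurrence: p(k) = p(k-1) + p(k-2) - p(k-5) - p(k-7) + p(k-12) + p(k-15) - ... (offsets j(3j∓1)/2, signs ++--, p(0)=1, p(<0)=0).
DP table for k = 0..44: p(0)=1, p(1)=1, p(2)=2, p(3)=3, p(4)=5, p(5)=7, p(6)=11, p(7)=15, p(8)=22, p(9)=30, p(10)=42, p(11)=56, p(12)=77, p(13)=101, p(14)=135, p(15)=176, p(16)=231, p(17)=297, p(18)=385, p(19)=490, p(20)=627, p(21)=792, p(22)=1002, p(23)=1255, p(24)=1575, p(25)=1958, p(26)=2436, p(27)=3010, p(28)=3718, p(29)=4565, p(30)=5604, p(31)=6842, p(32)=8349, p(33)=10143, p(34)=12310, p(35)=14883, p(36)=17977, p(37)=21637, p(38)=26015, p(39)=31185, p(40)=37338, p(41)=44583, p(42)=53174, p(43)=63261, p(44)=75175.
Final step: p(45) = p(44) + p(43) - p(40) - p(38) + p(33) + p(30) - p(23) - p(19) + p(10) + p(5)
= 75175 + 63261 - 37338 - 26015 + 10143 + 5604 - 1255 - 490 + 42 + 7
= 89134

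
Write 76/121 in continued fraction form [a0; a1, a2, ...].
[0; 1, 1, 1, 2, 4, 1, 2]

Euclidean algorithm steps:
76 = 0 × 121 + 76
121 = 1 × 76 + 45
76 = 1 × 45 + 31
45 = 1 × 31 + 14
31 = 2 × 14 + 3
14 = 4 × 3 + 2
3 = 1 × 2 + 1
2 = 2 × 1 + 0
Continued fraction: [0; 1, 1, 1, 2, 4, 1, 2]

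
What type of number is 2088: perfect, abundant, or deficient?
abundant

Proper divisors of 2088: sum = 1 + 2 + 3 + 4 + 6 + 8 + 9 + 12 + ... + 348 + 522 + 696 + 1044 (23 divisors) = 3762
Since 3762 > 2088, 2088 is abundant.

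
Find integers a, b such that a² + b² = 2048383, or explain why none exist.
Not possible

Factorization: 2048383 = 127^3
By Fermat: n is sum of two squares iff every prime p ≡ 3 (mod 4) appears to even power.
Prime(s) ≡ 3 (mod 4) with odd exponent: [(127, 3)]
Therefore 2048383 cannot be expressed as a² + b².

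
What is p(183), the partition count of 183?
896684817527

p(n) counts ways to write n as a sum of positive integers (order ignored).
Euler's pentagonal recurrence: p(k) = p(k-1) + p(k-2) - p(k-5) - p(k-7) + p(k-12) + p(k-15) - ... (offsets j(3j∓1)/2, signs ++--, p(0)=1, p(<0)=0).
DP table for k = 0..182: p(0)=1, p(1)=1, p(2)=2, p(3)=3, p(4)=5, p(5)=7, p(6)=11, p(7)=15, p(8)=22, p(9)=30, p(10)=42, p(11)=56, p(12)=77, p(13)=101, p(14)=135, p(15)=176, p(16)=231, p(17)=297, p(18)=385, p(19)=490, p(20)=627, p(21)=792, p(22)=1002, p(23)=1255, p(24)=1575, p(25)=1958, p(26)=2436, p(27)=3010, p(28)=3718, p(29)=4565, p(30)=5604, p(31)=6842, p(32)=8349, p(33)=10143, p(34)=12310, p(35)=14883, p(36)=17977, p(37)=21637, p(38)=26015, p(39)=31185, p(40)=37338, p(41)=44583, p(42)=53174, p(43)=63261, p(44)=75175, p(45)=89134, p(46)=105558, p(47)=124754, p(48)=147273, p(49)=173525, p(50)=204226, p(51)=239943, p(52)=281589, p(53)=329931, p(54)=386155, p(55)=451276, p(56)=526823, p(57)=614154, p(58)=715220, p(59)=831820, p(60)=966467, p(61)=1121505, p(62)=1300156, p(63)=1505499, p(64)=1741630, p(65)=2012558, p(66)=2323520, p(67)=2679689, p(68)=3087735, p(69)=3554345, p(70)=4087968, p(71)=4697205, p(72)=5392783, p(73)=6185689, p(74)=7089500, p(75)=8118264, p(76)=9289091, p(77)=10619863, p(78)=12132164, p(79)=13848650, p(80)=15796476, p(81)=18004327, p(82)=20506255, p(83)=23338469, p(84)=26543660, p(85)=30167357, p(86)=34262962, p(87)=38887673, p(88)=44108109, p(89)=49995925, p(90)=56634173, p(91)=64112359, p(92)=72533807, p(93)=82010177, p(94)=92669720, p(95)=104651419, p(96)=118114304, p(97)=133230930, p(98)=150198136, p(99)=169229875, p(100)=190569292, p(101)=214481126, p(102)=241265379, p(103)=271248950, p(104)=304801365, p(105)=342325709, p(106)=384276336, p(107)=431149389, p(108)=483502844, p(109)=541946240, p(110)=607163746, p(111)=679903203, p(112)=761002156, p(113)=851376628, p(114)=952050665, p(115)=1064144451, p(116)=1188908248, p(117)=1327710076, p(118)=1482074143, p(119)=1653668665, p(120)=1844349560, p(121)=2056148051, p(122)=2291320912, p(123)=2552338241, p(124)=2841940500, p(125)=3163127352, p(126)=3519222692, p(127)=3913864295, p(128)=4351078600, p(129)=4835271870, p(130)=5371315400, p(131)=5964539504, p(132)=6620830889, p(133)=7346629512, p(134)=8149040695, p(135)=9035836076, p(136)=10015581680, p(137)=11097645016, p(138)=12292341831, p(139)=13610949895, p(140)=15065878135, p(141)=16670689208, p(142)=18440293320, p(143)=20390982757, p(144)=22540654445, p(145)=24908858009, p(146)=27517052599, p(147)=30388671978, p(148)=33549419497, p(149)=37027355200, p(150)=40853235313, p(151)=45060624582, p(152)=49686288421, p(153)=54770336324, p(154)=60356673280, p(155)=66493182097, p(156)=73232243759, p(157)=80630964769, p(158)=88751778802, p(159)=97662728555, p(160)=107438159466, p(161)=118159068427, p(162)=129913904637, p(163)=142798995930, p(164)=156919475295, p(165)=172389800255, p(166)=189334822579, p(167)=207890420102, p(168)=228204732751, p(169)=250438925115, p(170)=274768617130, p(171)=301384802048, p(172)=330495499613, p(173)=362326859895, p(174)=397125074750, p(175)=435157697830, p(176)=476715857290, p(177)=522115831195, p(178)=571701605655, p(179)=625846753120, p(180)=684957390936, p(181)=749474411781, p(182)=819876908323.
Final step: p(183) = p(182) + p(181) - p(178) - p(176) + p(171) + p(168) - p(161) - p(157) + p(148) + p(143) - p(132) - p(126) + p(113) + p(106) - p(91) - p(83) + p(66) + p(57) - p(38) - p(28) + p(7)
= 819876908323 + 749474411781 - 571701605655 - 476715857290 + 301384802048 + 228204732751 - 118159068427 - 80630964769 + 33549419497 + 20390982757 - 6620830889 - 3519222692 + 851376628 + 384276336 - 64112359 - 23338469 + 2323520 + 614154 - 26015 - 3718 + 15
= 896684817527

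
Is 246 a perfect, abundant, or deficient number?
abundant

Proper divisors of 246: sum = 1 + 2 + 3 + 6 + 41 + 82 + 123 = 258
Since 258 > 246, 246 is abundant.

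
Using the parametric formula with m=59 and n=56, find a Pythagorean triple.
(345, 6608, 6617)

Euclid's formula: a = m² - n², b = 2mn, c = m² + n²
m = 59, n = 56
a = 59² - 56² = 3481 - 3136 = 345
b = 2 × 59 × 56 = 6608
c = 59² + 56² = 3481 + 3136 = 6617
Verification: 345² + 6608² = 119025 + 43665664 = 43784689 = 6617² ✓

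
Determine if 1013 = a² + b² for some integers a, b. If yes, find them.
22² + 23² (a=22, b=23)

Factorization: 1013 = 1013
By Fermat: n is sum of two squares iff every prime p ≡ 3 (mod 4) appears to even power.
All primes ≡ 3 (mod 4) appear to even power.
Search a = 0, 1, 2, … for 1013 - a² a perfect square: first hit at a = 22: 1013 - 484 = 529 = 23².
1013 = 22² + 23² = 484 + 529 ✓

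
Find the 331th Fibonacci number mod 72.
5

Matrix identity: Q^n = [[F_(n+1), F_n], [F_n, F_(n-1)]] with Q = [[1,1],[1,0]].
n = 331 = 101001011₂. Square-and-multiply, entries mod 72:
Q^1 = [[1,1],[1,0]]
Q^2 = (Q^1)² = [[2,1],[1,1]]
Q^5 = (Q^2)²·Q = [[8,5],[5,3]]
Q^10 = (Q^5)² = [[17,55],[55,34]]
Q^20 = (Q^10)² = [[2,69],[69,5]]
Q^41 = (Q^20)²·Q = [[64,13],[13,51]]
Q^82 = (Q^41)² = [[17,55],[55,34]]
Q^165 = (Q^82)²·Q = [[71,2],[2,69]]
Q^331 = (Q^165)²·Q = [[69,5],[5,64]]
F_331 mod 72 = Q^331[0][1] = 5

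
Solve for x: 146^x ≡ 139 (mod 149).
139

Baby-step giant-step with step n = ⌈√149⌉ = 13.
Baby steps 146^j mod 149 (j:value) for j=0..12: 0:1, 1:146, 2:9, 3:122, 4:81, 5:55, 6:133, 7:48, 8:5, 9:134, 10:45, 11:14, 12:107.
Giant-step multiplier: 146^(-13) ≡ 146^(148-13) = 146^135 ≡ 136 (mod 149).
Giant steps γ_i = 139·136^i mod 149: γ_0=139, γ_1=130, γ_2=98, γ_3=67, γ_4=23, γ_5=148, γ_6=13, γ_7=129, γ_8=111, γ_9=47, γ_10=134 (in table at j=9).
x = i·n + j = 10·13 + 9 = 139.
Check: 146^139 ≡ 139 (mod 149).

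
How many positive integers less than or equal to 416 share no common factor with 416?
192

416 = 2^5 × 13
φ(n) = n × ∏(1 - 1/p) for each prime p dividing n
φ(416) = 416 × (1 - 1/2) × (1 - 1/13) = 192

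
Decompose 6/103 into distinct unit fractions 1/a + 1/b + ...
1/18 + 1/371 + 1/687834

Greedy algorithm:
6/103: ceiling(103/6) = 18, use 1/18
5/1854: ceiling(1854/5) = 371, use 1/371
1/687834: ceiling(687834/1) = 687834, use 1/687834
Result: 6/103 = 1/18 + 1/371 + 1/687834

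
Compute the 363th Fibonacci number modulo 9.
2

Matrix identity: Q^n = [[F_(n+1), F_n], [F_n, F_(n-1)]] with Q = [[1,1],[1,0]].
n = 363 = 101101011₂. Square-and-multiply, entries mod 9:
Q^1 = [[1,1],[1,0]]
Q^2 = (Q^1)² = [[2,1],[1,1]]
Q^5 = (Q^2)²·Q = [[8,5],[5,3]]
Q^11 = (Q^5)²·Q = [[0,8],[8,1]]
Q^22 = (Q^11)² = [[1,8],[8,2]]
Q^45 = (Q^22)²·Q = [[8,2],[2,6]]
Q^90 = (Q^45)² = [[5,1],[1,4]]
Q^181 = (Q^90)²·Q = [[8,8],[8,0]]
Q^363 = (Q^181)²·Q = [[3,2],[2,1]]
F_363 mod 9 = Q^363[0][1] = 2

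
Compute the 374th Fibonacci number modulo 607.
67

Matrix identity: Q^n = [[F_(n+1), F_n], [F_n, F_(n-1)]] with Q = [[1,1],[1,0]].
n = 374 = 101110110₂. Square-and-multiply, entries mod 607:
Q^1 = [[1,1],[1,0]]
Q^2 = (Q^1)² = [[2,1],[1,1]]
Q^5 = (Q^2)²·Q = [[8,5],[5,3]]
Q^11 = (Q^5)²·Q = [[144,89],[89,55]]
Q^23 = (Q^11)²·Q = [[236,128],[128,108]]
Q^46 = (Q^23)² = [[454,328],[328,126]]
Q^93 = (Q^46)²·Q = [[130,488],[488,249]]
Q^187 = (Q^93)²·Q = [[528,104],[104,424]]
Q^374 = (Q^187)² = [[61,67],[67,601]]
F_374 mod 607 = Q^374[0][1] = 67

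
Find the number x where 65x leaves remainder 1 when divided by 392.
193

gcd(65, 392) = 1, so the inverse exists.
Extended Euclidean algorithm on (392, 65):
392 = 6 × 65 + 2  ⟹  2 = (1)·392 + (-6)·65
65 = 32 × 2 + 1  ⟹  1 = (-32)·392 + (193)·65
So (193)·65 ≡ 1 (mod 392), i.e. 65^(-1) ≡ 193 (mod 392).
Check: 65 × 193 = 12545 ≡ 1 (mod 392)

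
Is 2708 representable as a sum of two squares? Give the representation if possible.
2² + 52² (a=2, b=52)

Factorization: 2708 = 2^2 × 677
By Fermat: n is sum of two squares iff every prime p ≡ 3 (mod 4) appears to even power.
All primes ≡ 3 (mod 4) appear to even power.
Search a = 0, 1, 2, … for 2708 - a² a perfect square: first hit at a = 2: 2708 - 4 = 2704 = 52².
2708 = 2² + 52² = 4 + 2704 ✓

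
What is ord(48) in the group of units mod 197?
196

197 is prime, so ord(48) divides φ(197) = 196.
Divisors of 196: 1, 2, 4, 7, 14, 28, 49, 98, 196.
Repeated squaring: 48^1 ≡ 48, 48^2 ≡ 137, 48^4 ≡ 54, 48^8 ≡ 158, 48^16 ≡ 142, 48^32 ≡ 70, 48^64 ≡ 172, 48^128 ≡ 34 (mod 197).
Test 48^d mod 197 for each divisor d in increasing order:
48^1 ≡ 48
48^2 ≡ 137
48^4 ≡ 54
48^7 = 48^4·48^2·48^1 ≡ 110
48^14 = 48^8·48^4·48^2 ≡ 83
48^28 = 48^16·48^8·48^4 ≡ 191
48^49 = 48^32·48^16·48^1 ≡ 183
48^98 = 48^64·48^32·48^2 ≡ 196
48^196 = 48^128·48^64·48^4 ≡ 1  ← first divisor giving 1
The order is 196.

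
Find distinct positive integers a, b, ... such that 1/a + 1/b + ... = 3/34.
1/12 + 1/204

Greedy algorithm:
3/34: ceiling(34/3) = 12, use 1/12
1/204: ceiling(204/1) = 204, use 1/204
Result: 3/34 = 1/12 + 1/204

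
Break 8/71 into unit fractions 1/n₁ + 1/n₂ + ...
1/9 + 1/639

Greedy algorithm:
8/71: ceiling(71/8) = 9, use 1/9
1/639: ceiling(639/1) = 639, use 1/639
Result: 8/71 = 1/9 + 1/639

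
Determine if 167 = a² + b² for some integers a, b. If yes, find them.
Not possible

Factorization: 167 = 167
By Fermat: n is sum of two squares iff every prime p ≡ 3 (mod 4) appears to even power.
Prime(s) ≡ 3 (mod 4) with odd exponent: [(167, 1)]
Therefore 167 cannot be expressed as a² + b².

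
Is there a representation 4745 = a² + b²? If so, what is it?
11² + 68² (a=11, b=68)

Factorization: 4745 = 5 × 13 × 73
By Fermat: n is sum of two squares iff every prime p ≡ 3 (mod 4) appears to even power.
All primes ≡ 3 (mod 4) appear to even power.
Search a = 0, 1, 2, … for 4745 - a² a perfect square: first hit at a = 11: 4745 - 121 = 4624 = 68².
4745 = 11² + 68² = 121 + 4624 ✓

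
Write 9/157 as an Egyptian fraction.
1/18 + 1/566 + 1/399879

Greedy algorithm:
9/157: ceiling(157/9) = 18, use 1/18
5/2826: ceiling(2826/5) = 566, use 1/566
1/399879: ceiling(399879/1) = 399879, use 1/399879
Result: 9/157 = 1/18 + 1/566 + 1/399879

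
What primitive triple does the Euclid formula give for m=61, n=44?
(1785, 5368, 5657)

Euclid's formula: a = m² - n², b = 2mn, c = m² + n²
m = 61, n = 44
a = 61² - 44² = 3721 - 1936 = 1785
b = 2 × 61 × 44 = 5368
c = 61² + 44² = 3721 + 1936 = 5657
Verification: 1785² + 5368² = 3186225 + 28815424 = 32001649 = 5657² ✓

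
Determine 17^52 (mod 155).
81

Repeated squaring. Binary of 52 = 110100.
17^1 ≡ 17 (mod 155); 17^2 ≡ 134 (mod 155); 17^4 ≡ 131 (mod 155); 17^8 ≡ 111 (mod 155); 17^16 ≡ 76 (mod 155); 17^32 ≡ 41 (mod 155)
17^52 = 17^4 × 17^16 × 17^32 ≡ 81 (mod 155)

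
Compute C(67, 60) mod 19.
6

Using Lucas' theorem:
Write n=67 and k=60 in base 19:
n in base 19: [3, 10]
k in base 19: [3, 3]
C(67,60) mod 19 = ∏ C(n_i, k_i) mod 19
Digit binomials (mod 19): C(3,3) = 1; C(10,3) = 120 ≡ 6
Product: 1 × 6 = 6 ≡ 6 (mod 19)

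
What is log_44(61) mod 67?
25

Baby-step giant-step with step n = ⌈√67⌉ = 9.
Baby steps 44^j mod 67 (j:value) for j=0..8: 0:1, 1:44, 2:60, 3:27, 4:49, 5:12, 6:59, 7:50, 8:56.
Giant-step multiplier: 44^(-9) ≡ 44^(66-9) = 44^57 ≡ 58 (mod 67).
Giant steps γ_i = 61·58^i mod 67: γ_0=61, γ_1=54, γ_2=50 (in table at j=7).
x = i·n + j = 2·9 + 7 = 25.
Check: 44^25 ≡ 61 (mod 67).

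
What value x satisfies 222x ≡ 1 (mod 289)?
69

gcd(222, 289) = 1, so the inverse exists.
Extended Euclidean algorithm on (289, 222):
289 = 1 × 222 + 67  ⟹  67 = (1)·289 + (-1)·222
222 = 3 × 67 + 21  ⟹  21 = (-3)·289 + (4)·222
67 = 3 × 21 + 4  ⟹  4 = (10)·289 + (-13)·222
21 = 5 × 4 + 1  ⟹  1 = (-53)·289 + (69)·222
So (69)·222 ≡ 1 (mod 289), i.e. 222^(-1) ≡ 69 (mod 289).
Check: 222 × 69 = 15318 ≡ 1 (mod 289)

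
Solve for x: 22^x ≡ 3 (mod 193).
180

Baby-step giant-step with step n = ⌈√193⌉ = 14.
Baby steps 22^j mod 193 (j:value) for j=0..13: 0:1, 1:22, 2:98, 3:33, 4:147, 5:146, 6:124, 7:26, 8:186, 9:39, 10:86, 11:155, 12:129, 13:136.
Giant-step multiplier: 22^(-14) ≡ 22^(192-14) = 22^178 ≡ 2 (mod 193).
Giant steps γ_i = 3·2^i mod 193: γ_0=3, γ_1=6, γ_2=12, γ_3=24, γ_4=48, γ_5=96, γ_6=192, γ_7=191, γ_8=189, γ_9=185, γ_10=177, γ_11=161, γ_12=129 (in table at j=12).
x = i·n + j = 12·14 + 12 = 180.
Check: 22^180 ≡ 3 (mod 193).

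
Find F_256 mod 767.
289

Matrix identity: Q^n = [[F_(n+1), F_n], [F_n, F_(n-1)]] with Q = [[1,1],[1,0]].
n = 256 = 100000000₂. Square-and-multiply, entries mod 767:
Q^1 = [[1,1],[1,0]]
Q^2 = (Q^1)² = [[2,1],[1,1]]
Q^4 = (Q^2)² = [[5,3],[3,2]]
Q^8 = (Q^4)² = [[34,21],[21,13]]
Q^16 = (Q^8)² = [[63,220],[220,610]]
Q^32 = (Q^16)² = [[213,29],[29,184]]
Q^64 = (Q^32)² = [[190,8],[8,182]]
Q^128 = (Q^64)² = [[115,675],[675,207]]
Q^256 = (Q^128)² = [[213,289],[289,691]]
F_256 mod 767 = Q^256[0][1] = 289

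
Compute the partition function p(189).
1527273599625

p(n) counts ways to write n as a sum of positive integers (order ignored).
Euler's pentagonal recurrence: p(k) = p(k-1) + p(k-2) - p(k-5) - p(k-7) + p(k-12) + p(k-15) - ... (offsets j(3j∓1)/2, signs ++--, p(0)=1, p(<0)=0).
DP table for k = 0..188: p(0)=1, p(1)=1, p(2)=2, p(3)=3, p(4)=5, p(5)=7, p(6)=11, p(7)=15, p(8)=22, p(9)=30, p(10)=42, p(11)=56, p(12)=77, p(13)=101, p(14)=135, p(15)=176, p(16)=231, p(17)=297, p(18)=385, p(19)=490, p(20)=627, p(21)=792, p(22)=1002, p(23)=1255, p(24)=1575, p(25)=1958, p(26)=2436, p(27)=3010, p(28)=3718, p(29)=4565, p(30)=5604, p(31)=6842, p(32)=8349, p(33)=10143, p(34)=12310, p(35)=14883, p(36)=17977, p(37)=21637, p(38)=26015, p(39)=31185, p(40)=37338, p(41)=44583, p(42)=53174, p(43)=63261, p(44)=75175, p(45)=89134, p(46)=105558, p(47)=124754, p(48)=147273, p(49)=173525, p(50)=204226, p(51)=239943, p(52)=281589, p(53)=329931, p(54)=386155, p(55)=451276, p(56)=526823, p(57)=614154, p(58)=715220, p(59)=831820, p(60)=966467, p(61)=1121505, p(62)=1300156, p(63)=1505499, p(64)=1741630, p(65)=2012558, p(66)=2323520, p(67)=2679689, p(68)=3087735, p(69)=3554345, p(70)=4087968, p(71)=4697205, p(72)=5392783, p(73)=6185689, p(74)=7089500, p(75)=8118264, p(76)=9289091, p(77)=10619863, p(78)=12132164, p(79)=13848650, p(80)=15796476, p(81)=18004327, p(82)=20506255, p(83)=23338469, p(84)=26543660, p(85)=30167357, p(86)=34262962, p(87)=38887673, p(88)=44108109, p(89)=49995925, p(90)=56634173, p(91)=64112359, p(92)=72533807, p(93)=82010177, p(94)=92669720, p(95)=104651419, p(96)=118114304, p(97)=133230930, p(98)=150198136, p(99)=169229875, p(100)=190569292, p(101)=214481126, p(102)=241265379, p(103)=271248950, p(104)=304801365, p(105)=342325709, p(106)=384276336, p(107)=431149389, p(108)=483502844, p(109)=541946240, p(110)=607163746, p(111)=679903203, p(112)=761002156, p(113)=851376628, p(114)=952050665, p(115)=1064144451, p(116)=1188908248, p(117)=1327710076, p(118)=1482074143, p(119)=1653668665, p(120)=1844349560, p(121)=2056148051, p(122)=2291320912, p(123)=2552338241, p(124)=2841940500, p(125)=3163127352, p(126)=3519222692, p(127)=3913864295, p(128)=4351078600, p(129)=4835271870, p(130)=5371315400, p(131)=5964539504, p(132)=6620830889, p(133)=7346629512, p(134)=8149040695, p(135)=9035836076, p(136)=10015581680, p(137)=11097645016, p(138)=12292341831, p(139)=13610949895, p(140)=15065878135, p(141)=16670689208, p(142)=18440293320, p(143)=20390982757, p(144)=22540654445, p(145)=24908858009, p(146)=27517052599, p(147)=30388671978, p(148)=33549419497, p(149)=37027355200, p(150)=40853235313, p(151)=45060624582, p(152)=49686288421, p(153)=54770336324, p(154)=60356673280, p(155)=66493182097, p(156)=73232243759, p(157)=80630964769, p(158)=88751778802, p(159)=97662728555, p(160)=107438159466, p(161)=118159068427, p(162)=129913904637, p(163)=142798995930, p(164)=156919475295, p(165)=172389800255, p(166)=189334822579, p(167)=207890420102, p(168)=228204732751, p(169)=250438925115, p(170)=274768617130, p(171)=301384802048, p(172)=330495499613, p(173)=362326859895, p(174)=397125074750, p(175)=435157697830, p(176)=476715857290, p(177)=522115831195, p(178)=571701605655, p(179)=625846753120, p(180)=684957390936, p(181)=749474411781, p(182)=819876908323, p(183)=896684817527, p(184)=980462880430, p(185)=1071823774337, p(186)=1171432692373, p(187)=1280011042268, p(188)=1398341745571.
Final step: p(189) = p(188) + p(187) - p(184) - p(182) + p(177) + p(174) - p(167) - p(163) + p(154) + p(149) - p(138) - p(132) + p(119) + p(112) - p(97) - p(89) + p(72) + p(63) - p(44) - p(34) + p(13) + p(2)
= 1398341745571 + 1280011042268 - 980462880430 - 819876908323 + 522115831195 + 397125074750 - 207890420102 - 142798995930 + 60356673280 + 37027355200 - 12292341831 - 6620830889 + 1653668665 + 761002156 - 133230930 - 49995925 + 5392783 + 1505499 - 75175 - 12310 + 101 + 2
= 1527273599625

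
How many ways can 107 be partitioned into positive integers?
431149389

p(n) counts ways to write n as a sum of positive integers (order ignored).
Euler's pentagonal recurrence: p(k) = p(k-1) + p(k-2) - p(k-5) - p(k-7) + p(k-12) + p(k-15) - ... (offsets j(3j∓1)/2, signs ++--, p(0)=1, p(<0)=0).
DP table for k = 0..106: p(0)=1, p(1)=1, p(2)=2, p(3)=3, p(4)=5, p(5)=7, p(6)=11, p(7)=15, p(8)=22, p(9)=30, p(10)=42, p(11)=56, p(12)=77, p(13)=101, p(14)=135, p(15)=176, p(16)=231, p(17)=297, p(18)=385, p(19)=490, p(20)=627, p(21)=792, p(22)=1002, p(23)=1255, p(24)=1575, p(25)=1958, p(26)=2436, p(27)=3010, p(28)=3718, p(29)=4565, p(30)=5604, p(31)=6842, p(32)=8349, p(33)=10143, p(34)=12310, p(35)=14883, p(36)=17977, p(37)=21637, p(38)=26015, p(39)=31185, p(40)=37338, p(41)=44583, p(42)=53174, p(43)=63261, p(44)=75175, p(45)=89134, p(46)=105558, p(47)=124754, p(48)=147273, p(49)=173525, p(50)=204226, p(51)=239943, p(52)=281589, p(53)=329931, p(54)=386155, p(55)=451276, p(56)=526823, p(57)=614154, p(58)=715220, p(59)=831820, p(60)=966467, p(61)=1121505, p(62)=1300156, p(63)=1505499, p(64)=1741630, p(65)=2012558, p(66)=2323520, p(67)=2679689, p(68)=3087735, p(69)=3554345, p(70)=4087968, p(71)=4697205, p(72)=5392783, p(73)=6185689, p(74)=7089500, p(75)=8118264, p(76)=9289091, p(77)=10619863, p(78)=12132164, p(79)=13848650, p(80)=15796476, p(81)=18004327, p(82)=20506255, p(83)=23338469, p(84)=26543660, p(85)=30167357, p(86)=34262962, p(87)=38887673, p(88)=44108109, p(89)=49995925, p(90)=56634173, p(91)=64112359, p(92)=72533807, p(93)=82010177, p(94)=92669720, p(95)=104651419, p(96)=118114304, p(97)=133230930, p(98)=150198136, p(99)=169229875, p(100)=190569292, p(101)=214481126, p(102)=241265379, p(103)=271248950, p(104)=304801365, p(105)=342325709, p(106)=384276336.
Final step: p(107) = p(106) + p(105) - p(102) - p(100) + p(95) + p(92) - p(85) - p(81) + p(72) + p(67) - p(56) - p(50) + p(37) + p(30) - p(15) - p(7)
= 384276336 + 342325709 - 241265379 - 190569292 + 104651419 + 72533807 - 30167357 - 18004327 + 5392783 + 2679689 - 526823 - 204226 + 21637 + 5604 - 176 - 15
= 431149389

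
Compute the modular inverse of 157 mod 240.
133

gcd(157, 240) = 1, so the inverse exists.
Extended Euclidean algorithm on (240, 157):
240 = 1 × 157 + 83  ⟹  83 = (1)·240 + (-1)·157
157 = 1 × 83 + 74  ⟹  74 = (-1)·240 + (2)·157
83 = 1 × 74 + 9  ⟹  9 = (2)·240 + (-3)·157
74 = 8 × 9 + 2  ⟹  2 = (-17)·240 + (26)·157
9 = 4 × 2 + 1  ⟹  1 = (70)·240 + (-107)·157
So (-107)·157 ≡ 1 (mod 240), i.e. 157^(-1) ≡ -107 ≡ 133 (mod 240).
Check: 157 × 133 = 20881 ≡ 1 (mod 240)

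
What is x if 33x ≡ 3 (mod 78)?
x ≡ 19 (mod 26)

gcd(33, 78) = 3, which divides 3, so solutions exist.
Divide through by 3: 11x ≡ 1 (mod 26).
Find 11^(-1) mod 26 by the extended Euclidean algorithm:
26 = 2 × 11 + 4  ⟹  4 = (1)·26 + (-2)·11
11 = 2 × 4 + 3  ⟹  3 = (-2)·26 + (5)·11
4 = 1 × 3 + 1  ⟹  1 = (3)·26 + (-7)·11
So (-7)·11 ≡ 1 (mod 26), i.e. 11^(-1) ≡ -7 ≡ 19 (mod 26).
x ≡ 19 × 1 = 19 ≡ 19 (mod 26).
Check: 33 × 19 = 627 ≡ 3 (mod 78).
x ≡ 19 (mod 26), giving 3 solutions mod 78.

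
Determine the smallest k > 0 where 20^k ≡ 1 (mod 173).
172

173 is prime, so ord(20) divides φ(173) = 172.
Divisors of 172: 1, 2, 4, 43, 86, 172.
Repeated squaring: 20^1 ≡ 20, 20^2 ≡ 54, 20^4 ≡ 148, 20^8 ≡ 106, 20^16 ≡ 164, 20^32 ≡ 81, 20^64 ≡ 160, 20^128 ≡ 169 (mod 173).
Test 20^d mod 173 for each divisor d in increasing order:
20^1 ≡ 20
20^2 ≡ 54
20^4 ≡ 148
20^43 = 20^32·20^8·20^2·20^1 ≡ 80
20^86 = 20^64·20^16·20^4·20^2 ≡ 172
20^172 = 20^128·20^32·20^8·20^4 ≡ 1  ← first divisor giving 1
The order is 172.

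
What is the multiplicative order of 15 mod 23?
22

23 is prime, so ord(15) divides φ(23) = 22.
Divisors of 22: 1, 2, 11, 22.
Repeated squaring: 15^1 ≡ 15, 15^2 ≡ 18, 15^4 ≡ 2, 15^8 ≡ 4, 15^16 ≡ 16 (mod 23).
Test 15^d mod 23 for each divisor d in increasing order:
15^1 ≡ 15
15^2 ≡ 18
15^11 = 15^8·15^2·15^1 ≡ 22
15^22 = 15^16·15^4·15^2 ≡ 1  ← first divisor giving 1
The order is 22.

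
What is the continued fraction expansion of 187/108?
[1; 1, 2, 1, 2, 1, 1, 1, 2]

Euclidean algorithm steps:
187 = 1 × 108 + 79
108 = 1 × 79 + 29
79 = 2 × 29 + 21
29 = 1 × 21 + 8
21 = 2 × 8 + 5
8 = 1 × 5 + 3
5 = 1 × 3 + 2
3 = 1 × 2 + 1
2 = 2 × 1 + 0
Continued fraction: [1; 1, 2, 1, 2, 1, 1, 1, 2]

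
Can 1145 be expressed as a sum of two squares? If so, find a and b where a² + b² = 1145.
11² + 32² (a=11, b=32)

Factorization: 1145 = 5 × 229
By Fermat: n is sum of two squares iff every prime p ≡ 3 (mod 4) appears to even power.
All primes ≡ 3 (mod 4) appear to even power.
Search a = 0, 1, 2, … for 1145 - a² a perfect square: first hit at a = 11: 1145 - 121 = 1024 = 32².
1145 = 11² + 32² = 121 + 1024 ✓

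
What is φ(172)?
84

172 = 2^2 × 43
φ(n) = n × ∏(1 - 1/p) for each prime p dividing n
φ(172) = 172 × (1 - 1/2) × (1 - 1/43) = 84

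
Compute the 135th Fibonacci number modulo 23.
11

Matrix identity: Q^n = [[F_(n+1), F_n], [F_n, F_(n-1)]] with Q = [[1,1],[1,0]].
n = 135 = 10000111₂. Square-and-multiply, entries mod 23:
Q^1 = [[1,1],[1,0]]
Q^2 = (Q^1)² = [[2,1],[1,1]]
Q^4 = (Q^2)² = [[5,3],[3,2]]
Q^8 = (Q^4)² = [[11,21],[21,13]]
Q^16 = (Q^8)² = [[10,21],[21,12]]
Q^33 = (Q^16)²·Q = [[14,12],[12,2]]
Q^67 = (Q^33)²·Q = [[3,18],[18,8]]
Q^135 = (Q^67)²·Q = [[2,11],[11,14]]
F_135 mod 23 = Q^135[0][1] = 11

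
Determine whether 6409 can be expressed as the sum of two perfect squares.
3² + 80² (a=3, b=80)

Factorization: 6409 = 13 × 17 × 29
By Fermat: n is sum of two squares iff every prime p ≡ 3 (mod 4) appears to even power.
All primes ≡ 3 (mod 4) appear to even power.
Search a = 0, 1, 2, … for 6409 - a² a perfect square: first hit at a = 3: 6409 - 9 = 6400 = 80².
6409 = 3² + 80² = 9 + 6400 ✓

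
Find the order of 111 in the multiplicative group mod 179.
178

179 is prime, so ord(111) divides φ(179) = 178.
Divisors of 178: 1, 2, 89, 178.
Repeated squaring: 111^1 ≡ 111, 111^2 ≡ 149, 111^4 ≡ 5, 111^8 ≡ 25, 111^16 ≡ 88, 111^32 ≡ 47, 111^64 ≡ 61, 111^128 ≡ 141 (mod 179).
Test 111^d mod 179 for each divisor d in increasing order:
111^1 ≡ 111
111^2 ≡ 149
111^89 = 111^64·111^16·111^8·111^1 ≡ 178
111^178 = 111^128·111^32·111^16·111^2 ≡ 1  ← first divisor giving 1
The order is 178.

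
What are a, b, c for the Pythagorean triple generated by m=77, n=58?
(2565, 8932, 9293)

Euclid's formula: a = m² - n², b = 2mn, c = m² + n²
m = 77, n = 58
a = 77² - 58² = 5929 - 3364 = 2565
b = 2 × 77 × 58 = 8932
c = 77² + 58² = 5929 + 3364 = 9293
Verification: 2565² + 8932² = 6579225 + 79780624 = 86359849 = 9293² ✓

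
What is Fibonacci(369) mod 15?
4

Matrix identity: Q^n = [[F_(n+1), F_n], [F_n, F_(n-1)]] with Q = [[1,1],[1,0]].
n = 369 = 101110001₂. Square-and-multiply, entries mod 15:
Q^1 = [[1,1],[1,0]]
Q^2 = (Q^1)² = [[2,1],[1,1]]
Q^5 = (Q^2)²·Q = [[8,5],[5,3]]
Q^11 = (Q^5)²·Q = [[9,14],[14,10]]
Q^23 = (Q^11)²·Q = [[3,7],[7,11]]
Q^46 = (Q^23)² = [[13,8],[8,5]]
Q^92 = (Q^46)² = [[8,9],[9,14]]
Q^184 = (Q^92)² = [[10,3],[3,7]]
Q^369 = (Q^184)²·Q = [[10,4],[4,6]]
F_369 mod 15 = Q^369[0][1] = 4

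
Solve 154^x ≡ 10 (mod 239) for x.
204

Baby-step giant-step with step n = ⌈√239⌉ = 16.
Baby steps 154^j mod 239 (j:value) for j=0..15: 0:1, 1:154, 2:55, 3:105, 4:157, 5:39, 6:31, 7:233, 8:32, 9:148, 10:87, 11:14, 12:5, 13:53, 14:36, 15:47.
Giant-step multiplier: 154^(-16) ≡ 154^(238-16) = 154^222 ≡ 116 (mod 239).
Giant steps γ_i = 10·116^i mod 239: γ_0=10, γ_1=204, γ_2=3, γ_3=109, γ_4=216, γ_5=200, γ_6=17, γ_7=60, γ_8=29, γ_9=18, γ_10=176, γ_11=101, γ_12=5 (in table at j=12).
x = i·n + j = 12·16 + 12 = 204.
Check: 154^204 ≡ 10 (mod 239).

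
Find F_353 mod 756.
337

Matrix identity: Q^n = [[F_(n+1), F_n], [F_n, F_(n-1)]] with Q = [[1,1],[1,0]].
n = 353 = 101100001₂. Square-and-multiply, entries mod 756:
Q^1 = [[1,1],[1,0]]
Q^2 = (Q^1)² = [[2,1],[1,1]]
Q^5 = (Q^2)²·Q = [[8,5],[5,3]]
Q^11 = (Q^5)²·Q = [[144,89],[89,55]]
Q^22 = (Q^11)² = [[685,323],[323,362]]
Q^44 = (Q^22)² = [[506,249],[249,257]]
Q^88 = (Q^44)² = [[517,231],[231,286]]
Q^176 = (Q^88)² = [[106,273],[273,589]]
Q^353 = (Q^176)²·Q = [[316,337],[337,735]]
F_353 mod 756 = Q^353[0][1] = 337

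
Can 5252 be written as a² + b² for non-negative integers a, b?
34² + 64² (a=34, b=64)

Factorization: 5252 = 2^2 × 13 × 101
By Fermat: n is sum of two squares iff every prime p ≡ 3 (mod 4) appears to even power.
All primes ≡ 3 (mod 4) appear to even power.
Search a = 0, 1, 2, … for 5252 - a² a perfect square: first hit at a = 34: 5252 - 1156 = 4096 = 64².
5252 = 34² + 64² = 1156 + 4096 ✓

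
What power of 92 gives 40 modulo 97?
55

Baby-step giant-step with step n = ⌈√97⌉ = 10.
Baby steps 92^j mod 97 (j:value) for j=0..9: 0:1, 1:92, 2:25, 3:69, 4:43, 5:76, 6:8, 7:57, 8:6, 9:67.
Giant-step multiplier: 92^(-10) ≡ 92^(96-10) = 92^86 ≡ 11 (mod 97).
Giant steps γ_i = 40·11^i mod 97: γ_0=40, γ_1=52, γ_2=87, γ_3=84, γ_4=51, γ_5=76 (in table at j=5).
x = i·n + j = 5·10 + 5 = 55.
Check: 92^55 ≡ 40 (mod 97).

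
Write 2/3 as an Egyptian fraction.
1/2 + 1/6

Greedy algorithm:
2/3: ceiling(3/2) = 2, use 1/2
1/6: ceiling(6/1) = 6, use 1/6
Result: 2/3 = 1/2 + 1/6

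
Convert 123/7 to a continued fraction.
[17; 1, 1, 3]

Euclidean algorithm steps:
123 = 17 × 7 + 4
7 = 1 × 4 + 3
4 = 1 × 3 + 1
3 = 3 × 1 + 0
Continued fraction: [17; 1, 1, 3]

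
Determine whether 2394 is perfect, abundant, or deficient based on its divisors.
abundant

Proper divisors of 2394: sum = 1 + 2 + 3 + 6 + 7 + 9 + 14 + 18 + ... + 342 + 399 + 798 + 1197 (23 divisors) = 3846
Since 3846 > 2394, 2394 is abundant.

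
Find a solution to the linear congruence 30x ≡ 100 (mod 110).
x ≡ 7 (mod 11)

gcd(30, 110) = 10, which divides 100, so solutions exist.
Divide through by 10: 3x ≡ 10 (mod 11).
Find 3^(-1) mod 11 by the extended Euclidean algorithm:
11 = 3 × 3 + 2  ⟹  2 = (1)·11 + (-3)·3
3 = 1 × 2 + 1  ⟹  1 = (-1)·11 + (4)·3
So (4)·3 ≡ 1 (mod 11), i.e. 3^(-1) ≡ 4 (mod 11).
x ≡ 4 × 10 = 40 ≡ 7 (mod 11).
Check: 30 × 7 = 210 ≡ 100 (mod 110).
x ≡ 7 (mod 11), giving 10 solutions mod 110.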